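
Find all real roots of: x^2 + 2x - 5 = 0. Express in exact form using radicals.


Using the quadratic formula: x = (-b ± sqrt(b^2 - 4ac)) / (2a)
Here a = 1, b = 2, c = -5
Discriminant = b^2 - 4ac = 2^2 - 4(1)(-5) = 4 + 20 = 24
Since discriminant = 24 > 0, there are two real roots.
x = (-2 ± 2*sqrt(6)) / 2
Simplifying: x = -1 ± sqrt(6)
Numerically: x ≈ 1.4495 or x ≈ -3.4495

x = -1 + sqrt(6) or x = -1 - sqrt(6)


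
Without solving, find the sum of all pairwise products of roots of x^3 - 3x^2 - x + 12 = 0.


By Vieta's formulas for x^3 + bx^2 + cx + d = 0:
  r1 + r2 + r3 = -b/a = 3
  r1*r2 + r1*r3 + r2*r3 = c/a = -1
  r1*r2*r3 = -d/a = -12


Sum of pairwise products = -1


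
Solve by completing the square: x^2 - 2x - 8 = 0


Start: x^2 - 2x - 8 = 0
Move constant: x^2 - 2x = 8
Half of -2 is -1, squared is 1
Add 1 to both sides: x^2 - 2x + 1 = 9
(x - 1)^2 = 9
x - 1 = ±3
x = 1 + 3 = 4 or x = 1 - 3 = -2

x = -2, x = 4


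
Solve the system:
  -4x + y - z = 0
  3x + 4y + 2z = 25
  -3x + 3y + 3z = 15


Using Cramer's rule. Expand each determinant along the first row.
D  = (-4)*[4*3 - 2*3] - 1*[3*3 - 2*(-3)] + (-1)*[3*3 - 4*(-3)]
  = (-4)*(6) - 1*(15) + (-1)*(21) = -60
Dx = 0*[4*3 - 2*3] - 1*[25*3 - 2*15] + (-1)*[25*3 - 4*15]
  = 0*(6) - 1*(45) + (-1)*(15) = -60
Dy = (-4)*[25*3 - 2*15] - 0*[3*3 - 2*(-3)] + (-1)*[3*15 - 25*(-3)]
  = (-4)*(45) - 0*(15) + (-1)*(120) = -300
Dz = (-4)*[4*15 - 25*3] - 1*[3*15 - 25*(-3)] + 0*[3*3 - 4*(-3)]
  = (-4)*(-15) - 1*(120) + 0*(21) = -60
x = Dx/D = -60/-60 = 1, y = Dy/D = -300/-60 = 5, z = Dz/D = -60/-60 = 1
Check eq1: (-4)(1) + (1)(5) + (-1)(1) = 0 = 0 ✓
Check eq2: (3)(1) + (4)(5) + (2)(1) = 25 = 25 ✓
Check eq3: (-3)(1) + (3)(5) + (3)(1) = 15 = 15 ✓

x = 1, y = 5, z = 1


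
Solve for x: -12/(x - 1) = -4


Multiply both sides by (x - 1): -12 = -4(x - 1)
Distribute: -12 = -4x + 4
-4x = -12 - 4 = -16
x = 4

x = 4


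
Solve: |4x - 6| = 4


An absolute value equation |expr| = 4 gives two cases:
Case 1: 4x - 6 = 4
  4x = 10, so x = 5/2
Case 2: 4x - 6 = -4
  4x = 2, so x = 1/2

x = 1/2, x = 5/2


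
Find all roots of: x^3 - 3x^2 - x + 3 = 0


Let p(x) = x^3 - 3x^2 - x + 3. By the rational root theorem (leading coefficient 1), any rational root is an integer divisor of 3: try ±1, ±2, ... in turn.
Test x = 1: value = 0 ✓, so (x - 1) is a factor.
Synthetic division by (x - 1): bring down 1; 1(1) - 3 = -2; (-2)(1) - 1 = -3; (-3)(1) + 3 = 0 → quotient x^2 - 2x - 3, remainder 0.
Solve the quadratic x^2 - 2x - 3 = 0: discriminant = (-2)^2 - 4(1)(-3) = 4 + 12 = 16.
sqrt(16) = 4, so x = (2 ± 4)/2: x = 3 or x = -1.
Collecting all roots found:

x = -1, x = 1, x = 3


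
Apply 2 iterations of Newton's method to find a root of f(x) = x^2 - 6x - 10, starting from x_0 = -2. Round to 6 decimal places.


Newton's method: x_(n+1) = x_n - f(x_n)/f'(x_n)
f(x) = x^2 - 6x - 10
f'(x) = 2x - 6

Iteration 1:
  f(-2.000000) = 6.000000
  f'(-2.000000) = -10.000000
  x_1 = -2.000000 - (6.000000)/(-10.000000) = -1.400000

Iteration 2:
  f(-1.400000) = 0.360000
  f'(-1.400000) = -8.800000
  x_2 = -1.400000 - (0.360000)/(-8.800000) = -1.359091

x_2 = -1.359091


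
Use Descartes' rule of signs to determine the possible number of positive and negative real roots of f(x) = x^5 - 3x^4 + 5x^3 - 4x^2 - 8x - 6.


Descartes' rule of signs:

For positive roots, count sign changes in f(x) = x^5 - 3x^4 + 5x^3 - 4x^2 - 8x - 6:
Signs of coefficients: +, -, +, -, -, -
Number of sign changes: 3
Possible positive real roots: 3, 1

For negative roots, examine f(-x) = -x^5 - 3x^4 - 5x^3 - 4x^2 + 8x - 6:
Signs of coefficients: -, -, -, -, +, -
Number of sign changes: 2
Possible negative real roots: 2, 0

Positive roots: 3 or 1; Negative roots: 2 or 0


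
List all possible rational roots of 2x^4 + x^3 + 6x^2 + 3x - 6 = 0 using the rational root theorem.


Rational root theorem: possible roots are ±p/q where:
  p divides the constant term (-6): p ∈ {1, 2, 3, 6}
  q divides the leading coefficient (2): q ∈ {1, 2}

All possible rational roots: -6, -3, -2, -3/2, -1, -1/2, 1/2, 1, 3/2, 2, 3, 6

-6, -3, -2, -3/2, -1, -1/2, 1/2, 1, 3/2, 2, 3, 6


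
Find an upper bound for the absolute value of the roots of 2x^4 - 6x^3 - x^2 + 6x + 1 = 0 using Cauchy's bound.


Cauchy's bound: all roots r satisfy |r| <= 1 + max(|a_i/a_n|) for i = 0,...,n-1
where a_n is the leading coefficient.

Coefficients: [2, -6, -1, 6, 1]
Leading coefficient a_n = 2
Ratios |a_i/a_n|: 3, 1/2, 3, 1/2
Maximum ratio: 3
Cauchy's bound: |r| <= 1 + 3 = 4

Upper bound = 4


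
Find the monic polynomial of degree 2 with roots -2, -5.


A monic polynomial with roots -2, -5 is:
p(x) = (x + 2)(x + 5)
After multiplying by (x + 2): x + 2
After multiplying by (x + 5): x^2 + 7x + 10

x^2 + 7x + 10


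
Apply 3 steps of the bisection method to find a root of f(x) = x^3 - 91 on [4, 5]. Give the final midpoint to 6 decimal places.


f(x) = x^3 - 91
f(4) = -27 < 0
f(5) = 34 > 0

Step 1: midpoint = (4.000000 + 5.000000)/2 = 4.500000
  f(4.500000) = 0.125000
  f(mid) > 0, so root is in [4.000000, 4.500000]

Step 2: midpoint = (4.000000 + 4.500000)/2 = 4.250000
  f(4.250000) = -14.234375
  f(mid) < 0, so root is in [4.250000, 4.500000]

Step 3: midpoint = (4.250000 + 4.500000)/2 = 4.375000
  f(4.375000) = -7.259766
  f(mid) < 0, so root is in [4.375000, 4.500000]

midpoint = 4.375000


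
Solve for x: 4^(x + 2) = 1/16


Express both sides with the same base.
1/16 = 4^(-2)
Since the bases match, equate exponents: x + 2 = -2
So x = -2 - (2) = -4

x = -4


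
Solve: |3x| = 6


An absolute value equation |expr| = 6 gives two cases:
Case 1: 3x = 6
  3x = 6, so x = 2
Case 2: 3x = -6
  3x = -6, so x = -2

x = -2, x = 2


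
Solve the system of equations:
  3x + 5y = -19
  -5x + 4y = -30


Using Cramer's rule:
Determinant D = (3)(4) - (-5)(5) = 12 + 25 = 37
Dx = (-19)(4) - (-30)(5) = -76 + 150 = 74
Dy = (3)(-30) - (-5)(-19) = -90 - 95 = -185
x = Dx/D = 74/37 = 2
y = Dy/D = -185/37 = -5

x = 2, y = -5


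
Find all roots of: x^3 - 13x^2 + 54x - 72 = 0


Let p(x) = x^3 - 13x^2 + 54x - 72. By the rational root theorem (leading coefficient 1), any rational root is an integer divisor of 72: try ±1, ±2, ... in turn.
Test x = 1: value = -30 ≠ 0.
Test x = -1: value = -140 ≠ 0.
Test x = 2: value = -8 ≠ 0.
Test x = -2: value = -240 ≠ 0.
Test x = 3: value = 0 ✓, so (x - 3) is a factor.
Synthetic division by (x - 3): bring down 1; 1(3) - 13 = -10; (-10)(3) + 54 = 24; 24(3) - 72 = 0 → quotient x^2 - 10x + 24, remainder 0.
Solve the quadratic x^2 - 10x + 24 = 0: discriminant = (-10)^2 - 4(1)(24) = 100 - 96 = 4.
sqrt(4) = 2, so x = (10 ± 2)/2: x = 6 or x = 4.
Collecting all roots found:

x = 3, x = 4, x = 6


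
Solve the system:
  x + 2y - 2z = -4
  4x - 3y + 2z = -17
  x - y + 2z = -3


Using Cramer's rule. Expand each determinant along the first row.
D  = 1*[(-3)*2 - 2*(-1)] - 2*[4*2 - 2*1] + (-2)*[4*(-1) - (-3)*1]
  = 1*(-4) - 2*(6) + (-2)*(-1) = -14
Dx = (-4)*[(-3)*2 - 2*(-1)] - 2*[(-17)*2 - 2*(-3)] + (-2)*[(-17)*(-1) - (-3)*(-3)]
  = (-4)*(-4) - 2*(-28) + (-2)*(8) = 56
Dy = 1*[(-17)*2 - 2*(-3)] - (-4)*[4*2 - 2*1] + (-2)*[4*(-3) - (-17)*1]
  = 1*(-28) - (-4)*(6) + (-2)*(5) = -14
Dz = 1*[(-3)*(-3) - (-17)*(-1)] - 2*[4*(-3) - (-17)*1] + (-4)*[4*(-1) - (-3)*1]
  = 1*(-8) - 2*(5) + (-4)*(-1) = -14
x = Dx/D = 56/-14 = -4, y = Dy/D = -14/-14 = 1, z = Dz/D = -14/-14 = 1
Check eq1: (1)(-4) + (2)(1) + (-2)(1) = -4 = -4 ✓
Check eq2: (4)(-4) + (-3)(1) + (2)(1) = -17 = -17 ✓
Check eq3: (1)(-4) + (-1)(1) + (2)(1) = -3 = -3 ✓

x = -4, y = 1, z = 1


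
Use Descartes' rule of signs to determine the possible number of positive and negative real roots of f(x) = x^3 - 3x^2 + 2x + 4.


Descartes' rule of signs:

For positive roots, count sign changes in f(x) = x^3 - 3x^2 + 2x + 4:
Signs of coefficients: +, -, +, +
Number of sign changes: 2
Possible positive real roots: 2, 0

For negative roots, examine f(-x) = -x^3 - 3x^2 - 2x + 4:
Signs of coefficients: -, -, -, +
Number of sign changes: 1
Possible negative real roots: 1

Positive roots: 2 or 0; Negative roots: 1


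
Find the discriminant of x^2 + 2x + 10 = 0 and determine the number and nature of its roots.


For ax^2 + bx + c = 0, discriminant D = b^2 - 4ac
Here a = 1, b = 2, c = 10
D = (2)^2 - 4(1)(10) = 4 - 40 = -36

D = -36 < 0
The equation has no real roots (2 complex conjugate roots).

Discriminant = -36, no real roots (2 complex conjugate roots)


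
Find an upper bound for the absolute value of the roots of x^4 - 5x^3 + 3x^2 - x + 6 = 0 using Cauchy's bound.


Cauchy's bound: all roots r satisfy |r| <= 1 + max(|a_i/a_n|) for i = 0,...,n-1
where a_n is the leading coefficient.

Coefficients: [1, -5, 3, -1, 6]
Leading coefficient a_n = 1
Ratios |a_i/a_n|: 5, 3, 1, 6
Maximum ratio: 6
Cauchy's bound: |r| <= 1 + 6 = 7

Upper bound = 7


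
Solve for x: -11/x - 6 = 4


Subtract -6 from both sides: -11/x = 10
Multiply both sides by x: -11 = 10 * x
Divide by 10: x = -11/10

x = -11/10


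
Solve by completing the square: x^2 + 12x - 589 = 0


Start: x^2 + 12x - 589 = 0
Move constant: x^2 + 12x = 589
Half of 12 is 6, squared is 36
Add 36 to both sides: x^2 + 12x + 36 = 625
(x + 6)^2 = 625
x + 6 = ±25
x = -6 + 25 = 19 or x = -6 - 25 = -31

x = -31, x = 19


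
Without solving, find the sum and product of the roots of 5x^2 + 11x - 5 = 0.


By Vieta's formulas for ax^2 + bx + c = 0:
  Sum of roots = -b/a
  Product of roots = c/a

Here a = 5, b = 11, c = -5
Sum = -(11)/5 = -11/5
Product = -5/5 = -1

Sum = -11/5, Product = -1


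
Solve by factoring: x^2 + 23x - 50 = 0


We need two numbers that multiply to -50 and add to 23.
Those numbers are -2 and 25 (since (-2) * 25 = -50 and (-2) + 25 = 23).
So x^2 + 23x - 50 = (x - 2)(x + 25) = 0
Setting each factor to zero: x = 2 or x = -25

x = -25, x = 2


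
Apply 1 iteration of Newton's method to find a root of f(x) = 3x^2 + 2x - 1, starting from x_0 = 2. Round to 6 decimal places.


Newton's method: x_(n+1) = x_n - f(x_n)/f'(x_n)
f(x) = 3x^2 + 2x - 1
f'(x) = 6x + 2

Iteration 1:
  f(2.000000) = 15.000000
  f'(2.000000) = 14.000000
  x_1 = 2.000000 - (15.000000)/(14.000000) = 0.928571

x_1 = 0.928571


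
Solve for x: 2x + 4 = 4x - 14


Starting with: 2x + 4 = 4x - 14
Move all x terms to left: (2 - 4)x = -14 - 4
Simplify: -2x = -18
Divide both sides by -2: x = 9

x = 9


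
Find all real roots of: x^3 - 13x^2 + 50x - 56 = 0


Let p(x) = x^3 - 13x^2 + 50x - 56. By the rational root theorem (leading coefficient 1), any rational root is an integer divisor of 56: try ±1, ±2, ... in turn.
Test x = 1: value = -18 ≠ 0.
Test x = -1: value = -120 ≠ 0.
Test x = 2: value = 0 ✓, so (x - 2) is a factor.
Synthetic division by (x - 2): bring down 1; 1(2) - 13 = -11; (-11)(2) + 50 = 28; 28(2) - 56 = 0 → quotient x^2 - 11x + 28, remainder 0.
Solve the quadratic x^2 - 11x + 28 = 0: discriminant = (-11)^2 - 4(1)(28) = 121 - 112 = 9.
sqrt(9) = 3, so x = (11 ± 3)/2: x = 7 or x = 4.

x = 2, x = 4, x = 7


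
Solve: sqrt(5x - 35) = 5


Square both sides: 5x - 35 = 5^2 = 25
5x = 25 + 35 = 60
x = 12
Check: sqrt(5*12 - 35) = sqrt(25) = 5 ✓

x = 12


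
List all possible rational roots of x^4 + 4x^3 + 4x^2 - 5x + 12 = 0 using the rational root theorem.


Rational root theorem: possible roots are ±p/q where:
  p divides the constant term (12): p ∈ {1, 2, 3, 4, 6, 12}
  q divides the leading coefficient (1): q ∈ {1}

All possible rational roots: -12, -6, -4, -3, -2, -1, 1, 2, 3, 4, 6, 12

-12, -6, -4, -3, -2, -1, 1, 2, 3, 4, 6, 12


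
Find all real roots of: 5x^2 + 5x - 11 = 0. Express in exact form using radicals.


Using the quadratic formula: x = (-b ± sqrt(b^2 - 4ac)) / (2a)
Here a = 5, b = 5, c = -11
Discriminant = b^2 - 4ac = 5^2 - 4(5)(-11) = 25 + 220 = 245
Since discriminant = 245 > 0, there are two real roots.
x = (-5 ± 7*sqrt(5)) / 10
Numerically: x ≈ 1.0652 or x ≈ -2.0652

x = (-5 + 7*sqrt(5)) / 10 or x = (-5 - 7*sqrt(5)) / 10


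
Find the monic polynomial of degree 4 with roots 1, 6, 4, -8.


A monic polynomial with roots 1, 6, 4, -8 is:
p(x) = (x - 1)(x - 6)(x - 4)(x + 8)
After multiplying by (x - 1): x - 1
After multiplying by (x - 6): x^2 - 7x + 6
After multiplying by (x - 4): x^3 - 11x^2 + 34x - 24
After multiplying by (x + 8): x^4 - 3x^3 - 54x^2 + 248x - 192

x^4 - 3x^3 - 54x^2 + 248x - 192


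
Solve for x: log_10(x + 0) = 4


Convert to exponential form: x + 0 = 10^4 = 10000
x = 10000 - 0 = 10000
Check: log_10(10000 + 0) = log_10(10000) = log_10(10000) = 4 ✓

x = 10000


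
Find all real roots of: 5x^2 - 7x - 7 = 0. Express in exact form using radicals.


Using the quadratic formula: x = (-b ± sqrt(b^2 - 4ac)) / (2a)
Here a = 5, b = -7, c = -7
Discriminant = b^2 - 4ac = (-7)^2 - 4(5)(-7) = 49 + 140 = 189
Since discriminant = 189 > 0, there are two real roots.
x = (7 ± 3*sqrt(21)) / 10
Numerically: x ≈ 2.0748 or x ≈ -0.6748

x = (7 + 3*sqrt(21)) / 10 or x = (7 - 3*sqrt(21)) / 10


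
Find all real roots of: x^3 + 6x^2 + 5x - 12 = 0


Let p(x) = x^3 + 6x^2 + 5x - 12. By the rational root theorem (leading coefficient 1), any rational root is an integer divisor of 12: try ±1, ±2, ... in turn.
Test x = 1: value = 0 ✓, so (x - 1) is a factor.
Synthetic division by (x - 1): bring down 1; 1(1) + 6 = 7; 7(1) + 5 = 12; 12(1) - 12 = 0 → quotient x^2 + 7x + 12, remainder 0.
Solve the quadratic x^2 + 7x + 12 = 0: discriminant = 7^2 - 4(1)(12) = 49 - 48 = 1.
sqrt(1) = 1, so x = (-7 ± 1)/2: x = -3 or x = -4.

x = -4, x = -3, x = 1


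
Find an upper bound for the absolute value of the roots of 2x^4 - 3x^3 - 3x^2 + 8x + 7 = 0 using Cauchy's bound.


Cauchy's bound: all roots r satisfy |r| <= 1 + max(|a_i/a_n|) for i = 0,...,n-1
where a_n is the leading coefficient.

Coefficients: [2, -3, -3, 8, 7]
Leading coefficient a_n = 2
Ratios |a_i/a_n|: 3/2, 3/2, 4, 7/2
Maximum ratio: 4
Cauchy's bound: |r| <= 1 + 4 = 5

Upper bound = 5


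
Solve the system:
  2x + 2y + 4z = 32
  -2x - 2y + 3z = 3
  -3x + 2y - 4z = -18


Using Cramer's rule. Expand each determinant along the first row.
D  = 2*[(-2)*(-4) - 3*2] - 2*[(-2)*(-4) - 3*(-3)] + 4*[(-2)*2 - (-2)*(-3)]
  = 2*(2) - 2*(17) + 4*(-10) = -70
Dx = 32*[(-2)*(-4) - 3*2] - 2*[3*(-4) - 3*(-18)] + 4*[3*2 - (-2)*(-18)]
  = 32*(2) - 2*(42) + 4*(-30) = -140
Dy = 2*[3*(-4) - 3*(-18)] - 32*[(-2)*(-4) - 3*(-3)] + 4*[(-2)*(-18) - 3*(-3)]
  = 2*(42) - 32*(17) + 4*(45) = -280
Dz = 2*[(-2)*(-18) - 3*2] - 2*[(-2)*(-18) - 3*(-3)] + 32*[(-2)*2 - (-2)*(-3)]
  = 2*(30) - 2*(45) + 32*(-10) = -350
x = Dx/D = -140/-70 = 2, y = Dy/D = -280/-70 = 4, z = Dz/D = -350/-70 = 5
Check eq1: (2)(2) + (2)(4) + (4)(5) = 32 = 32 ✓
Check eq2: (-2)(2) + (-2)(4) + (3)(5) = 3 = 3 ✓
Check eq3: (-3)(2) + (2)(4) + (-4)(5) = -18 = -18 ✓

x = 2, y = 4, z = 5


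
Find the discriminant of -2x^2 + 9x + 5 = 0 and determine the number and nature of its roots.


For ax^2 + bx + c = 0, discriminant D = b^2 - 4ac
Here a = -2, b = 9, c = 5
D = (9)^2 - 4(-2)(5) = 81 + 40 = 121

D = 121 > 0 and is a perfect square (sqrt = 11)
The equation has 2 distinct real rational roots.

Discriminant = 121, 2 distinct real rational roots


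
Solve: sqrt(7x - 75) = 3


Square both sides: 7x - 75 = 3^2 = 9
7x = 9 + 75 = 84
x = 12
Check: sqrt(7*12 - 75) = sqrt(9) = 3 ✓

x = 12


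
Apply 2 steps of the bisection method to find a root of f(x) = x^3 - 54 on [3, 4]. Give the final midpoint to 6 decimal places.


f(x) = x^3 - 54
f(3) = -27 < 0
f(4) = 10 > 0

Step 1: midpoint = (3.000000 + 4.000000)/2 = 3.500000
  f(3.500000) = -11.125000
  f(mid) < 0, so root is in [3.500000, 4.000000]

Step 2: midpoint = (3.500000 + 4.000000)/2 = 3.750000
  f(3.750000) = -1.265625
  f(mid) < 0, so root is in [3.750000, 4.000000]

midpoint = 3.750000


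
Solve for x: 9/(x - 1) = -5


Multiply both sides by (x - 1): 9 = -5(x - 1)
Distribute: 9 = -5x + 5
-5x = 9 - 5 = 4
x = -4/5

x = -4/5


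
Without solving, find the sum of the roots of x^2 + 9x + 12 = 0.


By Vieta's formulas for ax^2 + bx + c = 0:
  Sum of roots = -b/a
  Product of roots = c/a

Here a = 1, b = 9, c = 12
Sum = -(9)/1 = -9
Product = 12/1 = 12

Sum = -9


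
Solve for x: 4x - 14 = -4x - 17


Starting with: 4x - 14 = -4x - 17
Move all x terms to left: (4 + 4)x = -17 + 14
Simplify: 8x = -3
Divide both sides by 8: x = -3/8

x = -3/8


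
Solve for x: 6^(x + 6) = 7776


Express both sides with the same base.
7776 = 6^5
Since the bases match, equate exponents: x + 6 = 5
So x = 5 - (6) = -1

x = -1


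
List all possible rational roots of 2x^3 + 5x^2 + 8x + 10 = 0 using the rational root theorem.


Rational root theorem: possible roots are ±p/q where:
  p divides the constant term (10): p ∈ {1, 2, 5, 10}
  q divides the leading coefficient (2): q ∈ {1, 2}

All possible rational roots: -10, -5, -5/2, -2, -1, -1/2, 1/2, 1, 2, 5/2, 5, 10

-10, -5, -5/2, -2, -1, -1/2, 1/2, 1, 2, 5/2, 5, 10


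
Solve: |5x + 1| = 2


An absolute value equation |expr| = 2 gives two cases:
Case 1: 5x + 1 = 2
  5x = 1, so x = 1/5
Case 2: 5x + 1 = -2
  5x = -3, so x = -3/5

x = -3/5, x = 1/5


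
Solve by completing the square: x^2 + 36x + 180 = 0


Start: x^2 + 36x + 180 = 0
Move constant: x^2 + 36x = -180
Half of 36 is 18, squared is 324
Add 324 to both sides: x^2 + 36x + 324 = 144
(x + 18)^2 = 144
x + 18 = ±12
x = -18 + 12 = -6 or x = -18 - 12 = -30

x = -30, x = -6


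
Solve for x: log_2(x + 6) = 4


Convert to exponential form: x + 6 = 2^4 = 16
x = 16 - 6 = 10
Check: log_2(10 + 6) = log_2(16) = log_2(16) = 4 ✓

x = 10


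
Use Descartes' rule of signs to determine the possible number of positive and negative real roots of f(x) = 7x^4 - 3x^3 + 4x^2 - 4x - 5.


Descartes' rule of signs:

For positive roots, count sign changes in f(x) = 7x^4 - 3x^3 + 4x^2 - 4x - 5:
Signs of coefficients: +, -, +, -, -
Number of sign changes: 3
Possible positive real roots: 3, 1

For negative roots, examine f(-x) = 7x^4 + 3x^3 + 4x^2 + 4x - 5:
Signs of coefficients: +, +, +, +, -
Number of sign changes: 1
Possible negative real roots: 1

Positive roots: 3 or 1; Negative roots: 1


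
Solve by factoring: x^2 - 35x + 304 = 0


We need two numbers that multiply to 304 and add to -35.
Those numbers are -16 and -19 (since (-16) * (-19) = 304 and (-16) + (-19) = -35).
So x^2 - 35x + 304 = (x - 16)(x - 19) = 0
Setting each factor to zero: x = 16 or x = 19

x = 16, x = 19


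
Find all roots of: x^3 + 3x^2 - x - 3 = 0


Let p(x) = x^3 + 3x^2 - x - 3. By the rational root theorem (leading coefficient 1), any rational root is an integer divisor of 3: try ±1, ±2, ... in turn.
Test x = 1: value = 0 ✓, so (x - 1) is a factor.
Synthetic division by (x - 1): bring down 1; 1(1) + 3 = 4; 4(1) - 1 = 3; 3(1) - 3 = 0 → quotient x^2 + 4x + 3, remainder 0.
Solve the quadratic x^2 + 4x + 3 = 0: discriminant = 4^2 - 4(1)(3) = 16 - 12 = 4.
sqrt(4) = 2, so x = (-4 ± 2)/2: x = -1 or x = -3.
Collecting all roots found:

x = -3, x = -1, x = 1


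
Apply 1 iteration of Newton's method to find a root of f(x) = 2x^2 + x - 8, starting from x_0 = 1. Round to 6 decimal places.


Newton's method: x_(n+1) = x_n - f(x_n)/f'(x_n)
f(x) = 2x^2 + x - 8
f'(x) = 4x + 1

Iteration 1:
  f(1.000000) = -5.000000
  f'(1.000000) = 5.000000
  x_1 = 1.000000 - (-5.000000)/(5.000000) = 2.000000

x_1 = 2.000000


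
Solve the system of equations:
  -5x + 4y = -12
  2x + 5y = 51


Using Cramer's rule:
Determinant D = (-5)(5) - (2)(4) = -25 - 8 = -33
Dx = (-12)(5) - (51)(4) = -60 - 204 = -264
Dy = (-5)(51) - (2)(-12) = -255 + 24 = -231
x = Dx/D = -264/-33 = 8
y = Dy/D = -231/-33 = 7

x = 8, y = 7


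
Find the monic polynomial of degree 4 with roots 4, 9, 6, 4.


A monic polynomial with roots 4, 9, 6, 4 is:
p(x) = (x - 4)(x - 9)(x - 6)(x - 4)
After multiplying by (x - 4): x - 4
After multiplying by (x - 9): x^2 - 13x + 36
After multiplying by (x - 6): x^3 - 19x^2 + 114x - 216
After multiplying by (x - 4): x^4 - 23x^3 + 190x^2 - 672x + 864

x^4 - 23x^3 + 190x^2 - 672x + 864


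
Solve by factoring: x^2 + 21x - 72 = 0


We need two numbers that multiply to -72 and add to 21.
Those numbers are 24 and -3 (since 24 * (-3) = -72 and 24 + (-3) = 21).
So x^2 + 21x - 72 = (x + 24)(x - 3) = 0
Setting each factor to zero: x = -24 or x = 3

x = -24, x = 3


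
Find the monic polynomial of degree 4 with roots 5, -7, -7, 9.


A monic polynomial with roots 5, -7, -7, 9 is:
p(x) = (x - 5)(x + 7)(x + 7)(x - 9)
After multiplying by (x - 5): x - 5
After multiplying by (x + 7): x^2 + 2x - 35
After multiplying by (x + 7): x^3 + 9x^2 - 21x - 245
After multiplying by (x - 9): x^4 - 102x^2 - 56x + 2205

x^4 - 102x^2 - 56x + 2205


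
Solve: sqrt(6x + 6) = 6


Square both sides: 6x + 6 = 6^2 = 36
6x = 36 - 6 = 30
x = 5
Check: sqrt(6*5 + 6) = sqrt(36) = 6 ✓

x = 5


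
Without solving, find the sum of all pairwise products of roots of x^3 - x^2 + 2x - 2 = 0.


By Vieta's formulas for x^3 + bx^2 + cx + d = 0:
  r1 + r2 + r3 = -b/a = 1
  r1*r2 + r1*r3 + r2*r3 = c/a = 2
  r1*r2*r3 = -d/a = 2


Sum of pairwise products = 2


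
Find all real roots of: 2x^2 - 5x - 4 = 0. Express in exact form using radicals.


Using the quadratic formula: x = (-b ± sqrt(b^2 - 4ac)) / (2a)
Here a = 2, b = -5, c = -4
Discriminant = b^2 - 4ac = (-5)^2 - 4(2)(-4) = 25 + 32 = 57
Since discriminant = 57 > 0, there are two real roots.
x = (5 ± sqrt(57)) / 4
Numerically: x ≈ 3.1375 or x ≈ -0.6375

x = (5 + sqrt(57)) / 4 or x = (5 - sqrt(57)) / 4


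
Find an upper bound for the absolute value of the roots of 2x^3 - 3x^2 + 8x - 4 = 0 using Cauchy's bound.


Cauchy's bound: all roots r satisfy |r| <= 1 + max(|a_i/a_n|) for i = 0,...,n-1
where a_n is the leading coefficient.

Coefficients: [2, -3, 8, -4]
Leading coefficient a_n = 2
Ratios |a_i/a_n|: 3/2, 4, 2
Maximum ratio: 4
Cauchy's bound: |r| <= 1 + 4 = 5

Upper bound = 5


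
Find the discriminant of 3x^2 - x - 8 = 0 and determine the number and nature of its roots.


For ax^2 + bx + c = 0, discriminant D = b^2 - 4ac
Here a = 3, b = -1, c = -8
D = (-1)^2 - 4(3)(-8) = 1 + 96 = 97

D = 97 > 0 but not a perfect square
The equation has 2 distinct real irrational roots.

Discriminant = 97, 2 distinct real irrational roots


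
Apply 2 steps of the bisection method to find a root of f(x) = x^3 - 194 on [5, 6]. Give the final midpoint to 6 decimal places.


f(x) = x^3 - 194
f(5) = -69 < 0
f(6) = 22 > 0

Step 1: midpoint = (5.000000 + 6.000000)/2 = 5.500000
  f(5.500000) = -27.625000
  f(mid) < 0, so root is in [5.500000, 6.000000]

Step 2: midpoint = (5.500000 + 6.000000)/2 = 5.750000
  f(5.750000) = -3.890625
  f(mid) < 0, so root is in [5.750000, 6.000000]

midpoint = 5.750000


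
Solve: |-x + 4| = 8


An absolute value equation |expr| = 8 gives two cases:
Case 1: -x + 4 = 8
  -x = 4, so x = -4
Case 2: -x + 4 = -8
  -x = -12, so x = 12

x = -4, x = 12


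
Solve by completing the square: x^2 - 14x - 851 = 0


Start: x^2 - 14x - 851 = 0
Move constant: x^2 - 14x = 851
Half of -14 is -7, squared is 49
Add 49 to both sides: x^2 - 14x + 49 = 900
(x - 7)^2 = 900
x - 7 = ±30
x = 7 + 30 = 37 or x = 7 - 30 = -23

x = -23, x = 37


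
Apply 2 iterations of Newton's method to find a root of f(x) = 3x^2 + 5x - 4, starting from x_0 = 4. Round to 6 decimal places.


Newton's method: x_(n+1) = x_n - f(x_n)/f'(x_n)
f(x) = 3x^2 + 5x - 4
f'(x) = 6x + 5

Iteration 1:
  f(4.000000) = 64.000000
  f'(4.000000) = 29.000000
  x_1 = 4.000000 - (64.000000)/(29.000000) = 1.793103

Iteration 2:
  f(1.793103) = 14.611177
  f'(1.793103) = 15.758621
  x_2 = 1.793103 - (14.611177)/(15.758621) = 0.865917

x_2 = 0.865917


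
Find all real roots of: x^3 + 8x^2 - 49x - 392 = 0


Let p(x) = x^3 + 8x^2 - 49x - 392. By the rational root theorem (leading coefficient 1), any rational root is an integer divisor of 392: try ±1, ±2, ... in turn.
Test x = 1: value = -432 ≠ 0.
Test x = -1: value = -336 ≠ 0.
Test x = 2: value = -450 ≠ 0.
Test x = -2: value = -270 ≠ 0.
Test x = 4: value = -396 ≠ 0.
Test x = -4: value = -132 ≠ 0.
Test x = 7: value = 0 ✓, so (x - 7) is a factor.
Synthetic division by (x - 7): bring down 1; 1(7) + 8 = 15; 15(7) - 49 = 56; 56(7) - 392 = 0 → quotient x^2 + 15x + 56, remainder 0.
Solve the quadratic x^2 + 15x + 56 = 0: discriminant = 15^2 - 4(1)(56) = 225 - 224 = 1.
sqrt(1) = 1, so x = (-15 ± 1)/2: x = -7 or x = -8.

x = -8, x = -7, x = 7


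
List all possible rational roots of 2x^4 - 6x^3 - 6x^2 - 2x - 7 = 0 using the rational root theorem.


Rational root theorem: possible roots are ±p/q where:
  p divides the constant term (-7): p ∈ {1, 7}
  q divides the leading coefficient (2): q ∈ {1, 2}

All possible rational roots: -7, -7/2, -1, -1/2, 1/2, 1, 7/2, 7

-7, -7/2, -1, -1/2, 1/2, 1, 7/2, 7


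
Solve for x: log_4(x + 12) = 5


Convert to exponential form: x + 12 = 4^5 = 1024
x = 1024 - 12 = 1012
Check: log_4(1012 + 12) = log_4(1024) = log_4(1024) = 5 ✓

x = 1012


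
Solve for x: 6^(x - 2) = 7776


Express both sides with the same base.
7776 = 6^5
Since the bases match, equate exponents: x - 2 = 5
So x = 5 - (-2) = 7

x = 7


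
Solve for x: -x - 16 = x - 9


Starting with: -x - 16 = x - 9
Move all x terms to left: (-1 - 1)x = -9 + 16
Simplify: -2x = 7
Divide both sides by -2: x = -7/2

x = -7/2


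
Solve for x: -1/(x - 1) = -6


Multiply both sides by (x - 1): -1 = -6(x - 1)
Distribute: -1 = -6x + 6
-6x = -1 - 6 = -7
x = 7/6

x = 7/6


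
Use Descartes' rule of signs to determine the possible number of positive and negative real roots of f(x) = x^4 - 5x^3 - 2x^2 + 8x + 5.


Descartes' rule of signs:

For positive roots, count sign changes in f(x) = x^4 - 5x^3 - 2x^2 + 8x + 5:
Signs of coefficients: +, -, -, +, +
Number of sign changes: 2
Possible positive real roots: 2, 0

For negative roots, examine f(-x) = x^4 + 5x^3 - 2x^2 - 8x + 5:
Signs of coefficients: +, +, -, -, +
Number of sign changes: 2
Possible negative real roots: 2, 0

Positive roots: 2 or 0; Negative roots: 2 or 0


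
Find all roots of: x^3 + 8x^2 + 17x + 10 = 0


Let p(x) = x^3 + 8x^2 + 17x + 10. By the rational root theorem (leading coefficient 1), any rational root is an integer divisor of 10: try ±1, ±2, ... in turn.
Test x = 1: value = 36 ≠ 0.
Test x = -1: value = 0 ✓, so (x + 1) is a factor.
Synthetic division by (x + 1): bring down 1; 1(-1) + 8 = 7; 7(-1) + 17 = 10; 10(-1) + 10 = 0 → quotient x^2 + 7x + 10, remainder 0.
Solve the quadratic x^2 + 7x + 10 = 0: discriminant = 7^2 - 4(1)(10) = 49 - 40 = 9.
sqrt(9) = 3, so x = (-7 ± 3)/2: x = -2 or x = -5.
Collecting all roots found:

x = -5, x = -2, x = -1


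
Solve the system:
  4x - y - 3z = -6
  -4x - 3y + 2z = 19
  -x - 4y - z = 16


Using Cramer's rule. Expand each determinant along the first row.
D  = 4*[(-3)*(-1) - 2*(-4)] - (-1)*[(-4)*(-1) - 2*(-1)] + (-3)*[(-4)*(-4) - (-3)*(-1)]
  = 4*(11) - (-1)*(6) + (-3)*(13) = 11
Dx = (-6)*[(-3)*(-1) - 2*(-4)] - (-1)*[19*(-1) - 2*16] + (-3)*[19*(-4) - (-3)*16]
  = (-6)*(11) - (-1)*(-51) + (-3)*(-28) = -33
Dy = 4*[19*(-1) - 2*16] - (-6)*[(-4)*(-1) - 2*(-1)] + (-3)*[(-4)*16 - 19*(-1)]
  = 4*(-51) - (-6)*(6) + (-3)*(-45) = -33
Dz = 4*[(-3)*16 - 19*(-4)] - (-1)*[(-4)*16 - 19*(-1)] + (-6)*[(-4)*(-4) - (-3)*(-1)]
  = 4*(28) - (-1)*(-45) + (-6)*(13) = -11
x = Dx/D = -33/11 = -3, y = Dy/D = -33/11 = -3, z = Dz/D = -11/11 = -1
Check eq1: (4)(-3) + (-1)(-3) + (-3)(-1) = -6 = -6 ✓
Check eq2: (-4)(-3) + (-3)(-3) + (2)(-1) = 19 = 19 ✓
Check eq3: (-1)(-3) + (-4)(-3) + (-1)(-1) = 16 = 16 ✓

x = -3, y = -3, z = -1


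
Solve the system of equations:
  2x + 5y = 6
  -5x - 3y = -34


Using Cramer's rule:
Determinant D = (2)(-3) - (-5)(5) = -6 + 25 = 19
Dx = (6)(-3) - (-34)(5) = -18 + 170 = 152
Dy = (2)(-34) - (-5)(6) = -68 + 30 = -38
x = Dx/D = 152/19 = 8
y = Dy/D = -38/19 = -2

x = 8, y = -2


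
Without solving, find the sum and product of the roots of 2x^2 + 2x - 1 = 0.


By Vieta's formulas for ax^2 + bx + c = 0:
  Sum of roots = -b/a
  Product of roots = c/a

Here a = 2, b = 2, c = -1
Sum = -(2)/2 = -1
Product = -1/2 = -1/2

Sum = -1, Product = -1/2


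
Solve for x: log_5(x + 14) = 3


Convert to exponential form: x + 14 = 5^3 = 125
x = 125 - 14 = 111
Check: log_5(111 + 14) = log_5(125) = log_5(125) = 3 ✓

x = 111


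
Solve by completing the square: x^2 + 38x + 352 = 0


Start: x^2 + 38x + 352 = 0
Move constant: x^2 + 38x = -352
Half of 38 is 19, squared is 361
Add 361 to both sides: x^2 + 38x + 361 = 9
(x + 19)^2 = 9
x + 19 = ±3
x = -19 + 3 = -16 or x = -19 - 3 = -22

x = -22, x = -16


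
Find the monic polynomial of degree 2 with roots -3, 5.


A monic polynomial with roots -3, 5 is:
p(x) = (x + 3)(x - 5)
After multiplying by (x + 3): x + 3
After multiplying by (x - 5): x^2 - 2x - 15

x^2 - 2x - 15


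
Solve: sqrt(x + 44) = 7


Square both sides: x + 44 = 7^2 = 49
x = 49 - 44 = 5
x = 5
Check: sqrt(1*5 + 44) = sqrt(49) = 7 ✓

x = 5


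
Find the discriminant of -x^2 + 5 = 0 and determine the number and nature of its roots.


For ax^2 + bx + c = 0, discriminant D = b^2 - 4ac
Here a = -1, b = 0, c = 5
D = (0)^2 - 4(-1)(5) = 0 + 20 = 20

D = 20 > 0 but not a perfect square
The equation has 2 distinct real irrational roots.

Discriminant = 20, 2 distinct real irrational roots


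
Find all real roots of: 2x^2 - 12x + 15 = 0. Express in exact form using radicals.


Using the quadratic formula: x = (-b ± sqrt(b^2 - 4ac)) / (2a)
Here a = 2, b = -12, c = 15
Discriminant = b^2 - 4ac = (-12)^2 - 4(2)(15) = 144 - 120 = 24
Since discriminant = 24 > 0, there are two real roots.
x = (12 ± 2*sqrt(6)) / 4
Simplifying: x = (6 ± sqrt(6)) / 2
Numerically: x ≈ 4.2247 or x ≈ 1.7753

x = (6 + sqrt(6)) / 2 or x = (6 - sqrt(6)) / 2


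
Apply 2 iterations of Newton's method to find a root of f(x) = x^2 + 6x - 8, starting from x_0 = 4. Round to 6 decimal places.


Newton's method: x_(n+1) = x_n - f(x_n)/f'(x_n)
f(x) = x^2 + 6x - 8
f'(x) = 2x + 6

Iteration 1:
  f(4.000000) = 32.000000
  f'(4.000000) = 14.000000
  x_1 = 4.000000 - (32.000000)/(14.000000) = 1.714286

Iteration 2:
  f(1.714286) = 5.224490
  f'(1.714286) = 9.428571
  x_2 = 1.714286 - (5.224490)/(9.428571) = 1.160173

x_2 = 1.160173


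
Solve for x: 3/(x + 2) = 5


Multiply both sides by (x + 2): 3 = 5(x + 2)
Distribute: 3 = 5x + 10
5x = 3 - 10 = -7
x = -7/5

x = -7/5


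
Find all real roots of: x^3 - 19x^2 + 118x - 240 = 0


Let p(x) = x^3 - 19x^2 + 118x - 240. By the rational root theorem (leading coefficient 1), any rational root is an integer divisor of 240: try ±1, ±2, ... in turn.
Test x = 1: value = -140 ≠ 0.
Test x = -1: value = -378 ≠ 0.
Test x = 2: value = -72 ≠ 0.
Test x = -2: value = -560 ≠ 0.
Test x = 3: value = -30 ≠ 0.
Test x = -3: value = -792 ≠ 0.
Test x = 4: value = -8 ≠ 0.
Test x = -4: value = -1080 ≠ 0.
Test x = 5: value = 0 ✓, so (x - 5) is a factor.
Synthetic division by (x - 5): bring down 1; 1(5) - 19 = -14; (-14)(5) + 118 = 48; 48(5) - 240 = 0 → quotient x^2 - 14x + 48, remainder 0.
Solve the quadratic x^2 - 14x + 48 = 0: discriminant = (-14)^2 - 4(1)(48) = 196 - 192 = 4.
sqrt(4) = 2, so x = (14 ± 2)/2: x = 8 or x = 6.

x = 5, x = 6, x = 8


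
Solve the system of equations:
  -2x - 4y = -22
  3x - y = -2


Using Cramer's rule:
Determinant D = (-2)(-1) - (3)(-4) = 2 + 12 = 14
Dx = (-22)(-1) - (-2)(-4) = 22 - 8 = 14
Dy = (-2)(-2) - (3)(-22) = 4 + 66 = 70
x = Dx/D = 14/14 = 1
y = Dy/D = 70/14 = 5

x = 1, y = 5


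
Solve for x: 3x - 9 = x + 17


Starting with: 3x - 9 = x + 17
Move all x terms to left: (3 - 1)x = 17 + 9
Simplify: 2x = 26
Divide both sides by 2: x = 13

x = 13


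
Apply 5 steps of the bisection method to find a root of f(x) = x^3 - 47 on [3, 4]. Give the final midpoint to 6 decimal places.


f(x) = x^3 - 47
f(3) = -20 < 0
f(4) = 17 > 0

Step 1: midpoint = (3.000000 + 4.000000)/2 = 3.500000
  f(3.500000) = -4.125000
  f(mid) < 0, so root is in [3.500000, 4.000000]

Step 2: midpoint = (3.500000 + 4.000000)/2 = 3.750000
  f(3.750000) = 5.734375
  f(mid) > 0, so root is in [3.500000, 3.750000]

Step 3: midpoint = (3.500000 + 3.750000)/2 = 3.625000
  f(3.625000) = 0.634766
  f(mid) > 0, so root is in [3.500000, 3.625000]

Step 4: midpoint = (3.500000 + 3.625000)/2 = 3.562500
  f(3.562500) = -1.786865
  f(mid) < 0, so root is in [3.562500, 3.625000]

Step 5: midpoint = (3.562500 + 3.625000)/2 = 3.593750
  f(3.593750) = -0.586578
  f(mid) < 0, so root is in [3.593750, 3.625000]

midpoint = 3.593750


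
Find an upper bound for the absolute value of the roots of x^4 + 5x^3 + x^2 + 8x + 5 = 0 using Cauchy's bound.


Cauchy's bound: all roots r satisfy |r| <= 1 + max(|a_i/a_n|) for i = 0,...,n-1
where a_n is the leading coefficient.

Coefficients: [1, 5, 1, 8, 5]
Leading coefficient a_n = 1
Ratios |a_i/a_n|: 5, 1, 8, 5
Maximum ratio: 8
Cauchy's bound: |r| <= 1 + 8 = 9

Upper bound = 9


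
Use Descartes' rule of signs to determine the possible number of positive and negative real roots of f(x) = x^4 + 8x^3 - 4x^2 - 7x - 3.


Descartes' rule of signs:

For positive roots, count sign changes in f(x) = x^4 + 8x^3 - 4x^2 - 7x - 3:
Signs of coefficients: +, +, -, -, -
Number of sign changes: 1
Possible positive real roots: 1

For negative roots, examine f(-x) = x^4 - 8x^3 - 4x^2 + 7x - 3:
Signs of coefficients: +, -, -, +, -
Number of sign changes: 3
Possible negative real roots: 3, 1

Positive roots: 1; Negative roots: 3 or 1


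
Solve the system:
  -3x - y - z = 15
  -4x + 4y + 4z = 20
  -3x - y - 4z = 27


Using Cramer's rule. Expand each determinant along the first row.
D  = (-3)*[4*(-4) - 4*(-1)] - (-1)*[(-4)*(-4) - 4*(-3)] + (-1)*[(-4)*(-1) - 4*(-3)]
  = (-3)*(-12) - (-1)*(28) + (-1)*(16) = 48
Dx = 15*[4*(-4) - 4*(-1)] - (-1)*[20*(-4) - 4*27] + (-1)*[20*(-1) - 4*27]
  = 15*(-12) - (-1)*(-188) + (-1)*(-128) = -240
Dy = (-3)*[20*(-4) - 4*27] - 15*[(-4)*(-4) - 4*(-3)] + (-1)*[(-4)*27 - 20*(-3)]
  = (-3)*(-188) - 15*(28) + (-1)*(-48) = 192
Dz = (-3)*[4*27 - 20*(-1)] - (-1)*[(-4)*27 - 20*(-3)] + 15*[(-4)*(-1) - 4*(-3)]
  = (-3)*(128) - (-1)*(-48) + 15*(16) = -192
x = Dx/D = -240/48 = -5, y = Dy/D = 192/48 = 4, z = Dz/D = -192/48 = -4
Check eq1: (-3)(-5) + (-1)(4) + (-1)(-4) = 15 = 15 ✓
Check eq2: (-4)(-5) + (4)(4) + (4)(-4) = 20 = 20 ✓
Check eq3: (-3)(-5) + (-1)(4) + (-4)(-4) = 27 = 27 ✓

x = -5, y = 4, z = -4


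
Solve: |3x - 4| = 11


An absolute value equation |expr| = 11 gives two cases:
Case 1: 3x - 4 = 11
  3x = 15, so x = 5
Case 2: 3x - 4 = -11
  3x = -7, so x = -7/3

x = -7/3, x = 5


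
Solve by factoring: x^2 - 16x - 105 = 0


We need two numbers that multiply to -105 and add to -16.
Those numbers are -21 and 5 (since (-21) * 5 = -105 and (-21) + 5 = -16).
So x^2 - 16x - 105 = (x - 21)(x + 5) = 0
Setting each factor to zero: x = 21 or x = -5

x = -5, x = 21


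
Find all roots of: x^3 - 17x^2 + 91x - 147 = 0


Let p(x) = x^3 - 17x^2 + 91x - 147. By the rational root theorem (leading coefficient 1), any rational root is an integer divisor of 147: try ±1, ±2, ... in turn.
Test x = 1: value = -72 ≠ 0.
Test x = -1: value = -256 ≠ 0.
Test x = 3: value = 0 ✓, so (x - 3) is a factor.
Synthetic division by (x - 3): bring down 1; 1(3) - 17 = -14; (-14)(3) + 91 = 49; 49(3) - 147 = 0 → quotient x^2 - 14x + 49, remainder 0.
Solve the quadratic x^2 - 14x + 49 = 0: discriminant = (-14)^2 - 4(1)(49) = 196 - 196 = 0.
Discriminant = 0, so a double root: x = 14/2 = 7.
Collecting all roots found:

x = 3, x = 7 (multiplicity 2)


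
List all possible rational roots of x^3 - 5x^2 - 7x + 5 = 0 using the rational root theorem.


Rational root theorem: possible roots are ±p/q where:
  p divides the constant term (5): p ∈ {1, 5}
  q divides the leading coefficient (1): q ∈ {1}

All possible rational roots: -5, -1, 1, 5

-5, -1, 1, 5


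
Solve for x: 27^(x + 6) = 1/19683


Express both sides with the same base.
1/19683 = 27^(-3)
Since the bases match, equate exponents: x + 6 = -3
So x = -3 - (6) = -9

x = -9


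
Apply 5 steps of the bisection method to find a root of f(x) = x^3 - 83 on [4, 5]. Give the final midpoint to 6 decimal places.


f(x) = x^3 - 83
f(4) = -19 < 0
f(5) = 42 > 0

Step 1: midpoint = (4.000000 + 5.000000)/2 = 4.500000
  f(4.500000) = 8.125000
  f(mid) > 0, so root is in [4.000000, 4.500000]

Step 2: midpoint = (4.000000 + 4.500000)/2 = 4.250000
  f(4.250000) = -6.234375
  f(mid) < 0, so root is in [4.250000, 4.500000]

Step 3: midpoint = (4.250000 + 4.500000)/2 = 4.375000
  f(4.375000) = 0.740234
  f(mid) > 0, so root is in [4.250000, 4.375000]

Step 4: midpoint = (4.250000 + 4.375000)/2 = 4.312500
  f(4.312500) = -2.797607
  f(mid) < 0, so root is in [4.312500, 4.375000]

Step 5: midpoint = (4.312500 + 4.375000)/2 = 4.343750
  f(4.343750) = -1.041412
  f(mid) < 0, so root is in [4.343750, 4.375000]

midpoint = 4.343750


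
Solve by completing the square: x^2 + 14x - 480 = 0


Start: x^2 + 14x - 480 = 0
Move constant: x^2 + 14x = 480
Half of 14 is 7, squared is 49
Add 49 to both sides: x^2 + 14x + 49 = 529
(x + 7)^2 = 529
x + 7 = ±23
x = -7 + 23 = 16 or x = -7 - 23 = -30

x = -30, x = 16


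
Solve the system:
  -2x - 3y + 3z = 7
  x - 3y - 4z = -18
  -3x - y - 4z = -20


Using Cramer's rule. Expand each determinant along the first row.
D  = (-2)*[(-3)*(-4) - (-4)*(-1)] - (-3)*[1*(-4) - (-4)*(-3)] + 3*[1*(-1) - (-3)*(-3)]
  = (-2)*(8) - (-3)*(-16) + 3*(-10) = -94
Dx = 7*[(-3)*(-4) - (-4)*(-1)] - (-3)*[(-18)*(-4) - (-4)*(-20)] + 3*[(-18)*(-1) - (-3)*(-20)]
  = 7*(8) - (-3)*(-8) + 3*(-42) = -94
Dy = (-2)*[(-18)*(-4) - (-4)*(-20)] - 7*[1*(-4) - (-4)*(-3)] + 3*[1*(-20) - (-18)*(-3)]
  = (-2)*(-8) - 7*(-16) + 3*(-74) = -94
Dz = (-2)*[(-3)*(-20) - (-18)*(-1)] - (-3)*[1*(-20) - (-18)*(-3)] + 7*[1*(-1) - (-3)*(-3)]
  = (-2)*(42) - (-3)*(-74) + 7*(-10) = -376
x = Dx/D = -94/-94 = 1, y = Dy/D = -94/-94 = 1, z = Dz/D = -376/-94 = 4
Check eq1: (-2)(1) + (-3)(1) + (3)(4) = 7 = 7 ✓
Check eq2: (1)(1) + (-3)(1) + (-4)(4) = -18 = -18 ✓
Check eq3: (-3)(1) + (-1)(1) + (-4)(4) = -20 = -20 ✓

x = 1, y = 1, z = 4


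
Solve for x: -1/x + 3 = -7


Subtract 3 from both sides: -1/x = -10
Multiply both sides by x: -1 = -10 * x
Divide by -10: x = 1/10

x = 1/10


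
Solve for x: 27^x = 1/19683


Express both sides with the same base.
1/19683 = 27^(-3)
Since the bases match: x = -3

x = -3


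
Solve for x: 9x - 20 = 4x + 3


Starting with: 9x - 20 = 4x + 3
Move all x terms to left: (9 - 4)x = 3 + 20
Simplify: 5x = 23
Divide both sides by 5: x = 23/5

x = 23/5


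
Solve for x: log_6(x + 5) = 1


Convert to exponential form: x + 5 = 6^1 = 6
x = 6 - 5 = 1
Check: log_6(1 + 5) = log_6(6) = log_6(6) = 1 ✓

x = 1


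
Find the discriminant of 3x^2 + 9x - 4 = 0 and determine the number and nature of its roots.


For ax^2 + bx + c = 0, discriminant D = b^2 - 4ac
Here a = 3, b = 9, c = -4
D = (9)^2 - 4(3)(-4) = 81 + 48 = 129

D = 129 > 0 but not a perfect square
The equation has 2 distinct real irrational roots.

Discriminant = 129, 2 distinct real irrational roots


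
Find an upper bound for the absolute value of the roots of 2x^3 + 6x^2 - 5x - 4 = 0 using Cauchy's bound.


Cauchy's bound: all roots r satisfy |r| <= 1 + max(|a_i/a_n|) for i = 0,...,n-1
where a_n is the leading coefficient.

Coefficients: [2, 6, -5, -4]
Leading coefficient a_n = 2
Ratios |a_i/a_n|: 3, 5/2, 2
Maximum ratio: 3
Cauchy's bound: |r| <= 1 + 3 = 4

Upper bound = 4


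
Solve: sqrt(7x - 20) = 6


Square both sides: 7x - 20 = 6^2 = 36
7x = 36 + 20 = 56
x = 8
Check: sqrt(7*8 - 20) = sqrt(36) = 6 ✓

x = 8


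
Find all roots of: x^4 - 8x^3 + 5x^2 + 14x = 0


The constant term is 0, so x = 0 is a root. Factor out x:
  x^3 - 8x^2 + 5x + 14 = 0
Let p(x) = x^3 - 8x^2 + 5x + 14. By the rational root theorem (leading coefficient 1), any rational root is an integer divisor of 14: try ±1, ±2, ... in turn.
Test x = 1: value = 12 ≠ 0.
Test x = -1: value = 0 ✓, so (x + 1) is a factor.
Synthetic division by (x + 1): bring down 1; 1(-1) - 8 = -9; (-9)(-1) + 5 = 14; 14(-1) + 14 = 0 → quotient x^2 - 9x + 14, remainder 0.
Solve the quadratic x^2 - 9x + 14 = 0: discriminant = (-9)^2 - 4(1)(14) = 81 - 56 = 25.
sqrt(25) = 5, so x = (9 ± 5)/2: x = 7 or x = 2.
Collecting all roots found:

x = -1, x = 0, x = 2, x = 7
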